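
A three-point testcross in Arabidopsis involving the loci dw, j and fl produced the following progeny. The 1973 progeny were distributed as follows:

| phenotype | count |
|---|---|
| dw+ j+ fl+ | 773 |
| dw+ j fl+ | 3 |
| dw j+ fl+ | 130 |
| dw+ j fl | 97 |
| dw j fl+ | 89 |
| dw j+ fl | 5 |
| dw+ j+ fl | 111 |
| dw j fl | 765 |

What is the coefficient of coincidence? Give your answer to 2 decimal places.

0.32

The two most frequent reciprocal classes, dw j fl and dw+ j+ fl+, are the parental types, so the F1 was dw j fl / dw+ j+ fl+.
The two rarest classes, dw j+ fl and dw+ j fl+, are the double crossovers. Comparing them with the parentals, only the j allele has switched, so j is the middle locus and the order is fl – j – dw.
fl–j: (200 + 8)/1973 = 0.1054; j–dw: (227 + 8)/1973 = 0.1191.
Expected DCO frequency = 0.1054 × 0.1191 ≈ 0.01255; observed = 8/1973 ≈ 0.00405.
Coefficient of coincidence = 0.00405/0.01255 ≈ 0.32.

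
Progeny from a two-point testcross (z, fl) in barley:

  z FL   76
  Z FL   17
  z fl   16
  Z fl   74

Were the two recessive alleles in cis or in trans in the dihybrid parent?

trans

The two most frequent classes are Z fl (74) and z FL (76); these are the parental (non-recombinant) types.
So the F1 carried Z fl on one chromosome and z FL on the other — the recessive alleles are on opposite chromosomes (trans / repulsion).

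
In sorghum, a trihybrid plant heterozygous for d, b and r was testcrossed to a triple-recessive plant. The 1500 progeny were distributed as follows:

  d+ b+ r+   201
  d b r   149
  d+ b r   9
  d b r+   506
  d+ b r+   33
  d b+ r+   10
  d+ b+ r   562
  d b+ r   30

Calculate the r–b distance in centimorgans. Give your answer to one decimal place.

24.6 centimorgans

The two most frequent reciprocal classes, d+ b+ r and d b r+, are the parental types, so the F1 was d+ b+ r / d b r+.
The two rarest classes, d+ b r and d b+ r+, are the double crossovers. Comparing them with the parentals, only the b allele has switched, so b is the middle locus and the order is r – b – d.
Crossovers in the r–b interval produce the single-crossover classes d+ b+ r+ and d b r (201 + 149 = 350) plus the double crossovers (19).
RF(r–b) = (350 + 19) / 1500 = 369/1500 = 0.2460 → 24.6 centimorgans.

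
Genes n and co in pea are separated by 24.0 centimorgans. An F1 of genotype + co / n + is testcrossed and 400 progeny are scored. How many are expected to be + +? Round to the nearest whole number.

A map distance of 24.0 centimorgans corresponds to a recombination frequency of 0.240.
The F1 is + co / n +, so + + is a recombinant gamete class with expected frequency r/2 = 0.240/2 = 0.1200.
Expected number = 0.1200 × 400 = 48.00 ≈ 48.

48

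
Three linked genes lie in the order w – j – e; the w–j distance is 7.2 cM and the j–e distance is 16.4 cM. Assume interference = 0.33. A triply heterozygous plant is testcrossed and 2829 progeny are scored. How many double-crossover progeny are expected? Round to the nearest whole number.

Map distances give recombination frequencies of 0.072 and 0.164 for the two intervals.
With interference 0.33 (so coincidence = 0.67), expected double-crossover frequency = 0.072 × 0.164 × 0.67 = 0.00791.
Expected number = 0.00791 × 2829 = 22.38 ≈ 22.

22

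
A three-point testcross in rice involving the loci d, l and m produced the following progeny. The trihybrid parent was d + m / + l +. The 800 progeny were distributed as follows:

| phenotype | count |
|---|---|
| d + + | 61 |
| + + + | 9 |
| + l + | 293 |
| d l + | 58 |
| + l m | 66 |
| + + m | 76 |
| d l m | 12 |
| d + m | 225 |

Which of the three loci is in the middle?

The two rarest classes, d l m and + + +, are the double crossovers. Comparing them with the parentals, only the l allele has switched, so l is the middle locus and the order is d – l – m.

l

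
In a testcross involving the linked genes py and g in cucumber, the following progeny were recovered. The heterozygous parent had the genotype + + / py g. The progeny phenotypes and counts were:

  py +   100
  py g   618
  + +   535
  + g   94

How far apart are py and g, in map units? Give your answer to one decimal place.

The recombinant classes are + g and py +: 94 + 100 = 194.
Recombination frequency = 194/1347 = 0.1440 ≈ 14.4%, i.e. 14.4 map units.

14.4 map units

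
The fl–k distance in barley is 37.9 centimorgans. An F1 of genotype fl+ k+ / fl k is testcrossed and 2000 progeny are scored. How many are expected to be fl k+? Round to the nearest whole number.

379

A map distance of 37.9 centimorgans corresponds to a recombination frequency of 0.379.
The F1 is fl+ k+ / fl k, so fl k+ is a recombinant gamete class with expected frequency r/2 = 0.379/2 = 0.1895.
Expected number = 0.1895 × 2000 = 379.00 ≈ 379.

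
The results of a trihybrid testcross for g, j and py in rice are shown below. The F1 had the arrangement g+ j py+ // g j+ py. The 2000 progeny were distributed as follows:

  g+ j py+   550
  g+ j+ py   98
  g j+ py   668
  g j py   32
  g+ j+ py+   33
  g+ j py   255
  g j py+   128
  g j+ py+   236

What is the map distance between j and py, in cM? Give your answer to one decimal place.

27.8 cM

The two rarest classes, g+ j+ py+ and g j py, are the double crossovers. Comparing them with the parentals, only the j allele has switched, so j is the middle locus and the order is g – j – py.
Crossovers in the j–py interval produce the single-crossover classes g+ j py and g j+ py+ (255 + 236 = 491) plus the double crossovers (65).
RF(j–py) = (491 + 65) / 2000 = 556/2000 = 0.2780 → 27.8 cM.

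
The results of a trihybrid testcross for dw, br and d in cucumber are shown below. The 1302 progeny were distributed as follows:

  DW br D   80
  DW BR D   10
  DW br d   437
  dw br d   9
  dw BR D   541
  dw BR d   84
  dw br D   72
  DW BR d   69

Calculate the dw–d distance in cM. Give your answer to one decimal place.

14.1 cM

The two most frequent reciprocal classes, DW br d and dw BR D, are the parental types, so the F1 was DW br d / dw BR D.
The two rarest classes, dw br d and DW BR D, are the double crossovers. Comparing them with the parentals, only the dw allele has switched, so dw is the middle locus and the order is d – dw – br.
Crossovers in the d–dw interval produce the single-crossover classes DW br D and dw BR d (80 + 84 = 164) plus the double crossovers (19).
RF(d–dw) = (164 + 19) / 1302 = 183/1302 = 0.1406 → 14.1 cM.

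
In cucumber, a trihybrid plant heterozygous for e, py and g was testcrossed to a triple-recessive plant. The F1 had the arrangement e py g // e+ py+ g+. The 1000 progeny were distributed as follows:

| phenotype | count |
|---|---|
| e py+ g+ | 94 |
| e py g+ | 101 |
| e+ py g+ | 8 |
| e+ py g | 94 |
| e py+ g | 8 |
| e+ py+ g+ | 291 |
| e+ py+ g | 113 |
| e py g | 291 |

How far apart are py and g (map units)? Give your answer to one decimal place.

The two rarest classes, e py+ g and e+ py g+, are the double crossovers. Comparing them with the parentals, only the py allele has switched, so py is the middle locus and the order is g – py – e.
Crossovers in the g–py interval produce the single-crossover classes e py g+ and e+ py+ g (101 + 113 = 214) plus the double crossovers (16).
RF(g–py) = (214 + 16) / 1000 = 230/1000 = 0.2300 → 23.0 map units.

23.0 map units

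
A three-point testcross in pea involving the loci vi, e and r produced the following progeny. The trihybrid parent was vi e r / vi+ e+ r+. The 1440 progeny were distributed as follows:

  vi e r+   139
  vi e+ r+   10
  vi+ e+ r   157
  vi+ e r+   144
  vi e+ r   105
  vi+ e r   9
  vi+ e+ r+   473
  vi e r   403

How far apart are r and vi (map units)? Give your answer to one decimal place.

21.9 map units

The two rarest classes, vi+ e r and vi e+ r+, are the double crossovers. Comparing them with the parentals, only the vi allele has switched, so vi is the middle locus and the order is r – vi – e.
Crossovers in the r–vi interval produce the single-crossover classes vi e r+ and vi+ e+ r (139 + 157 = 296) plus the double crossovers (19).
RF(r–vi) = (296 + 19) / 1440 = 315/1440 = 0.2188 → 21.9 map units.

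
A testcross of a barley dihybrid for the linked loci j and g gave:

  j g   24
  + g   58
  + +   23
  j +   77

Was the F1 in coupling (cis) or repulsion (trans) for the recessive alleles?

The two most frequent classes are + g (58) and j + (77); these are the parental (non-recombinant) types.
So the F1 carried + g on one chromosome and j + on the other — the recessive alleles are on opposite chromosomes (trans / repulsion).

trans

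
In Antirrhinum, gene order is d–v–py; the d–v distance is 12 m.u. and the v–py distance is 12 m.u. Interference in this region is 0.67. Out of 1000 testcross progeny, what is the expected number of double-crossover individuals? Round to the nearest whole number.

5

Map distances give recombination frequencies of 0.120 and 0.120 for the two intervals.
With interference 0.67 (so coincidence = 0.33), expected double-crossover frequency = 0.120 × 0.120 × 0.33 = 0.00475.
Expected number = 0.00475 × 1000 = 4.75 ≈ 5.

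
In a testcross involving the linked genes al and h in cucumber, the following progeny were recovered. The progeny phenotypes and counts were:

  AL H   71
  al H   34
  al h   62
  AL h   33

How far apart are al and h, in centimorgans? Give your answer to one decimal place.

33.5 centimorgans

The two most frequent classes, AL H (71) and al h (62), are the parental types, so the F1 was AL H / al h.
The recombinant classes are AL h and al H: 33 + 34 = 67.
Recombination frequency = 67/200 = 0.3350 ≈ 33.5%, i.e. 33.5 centimorgans.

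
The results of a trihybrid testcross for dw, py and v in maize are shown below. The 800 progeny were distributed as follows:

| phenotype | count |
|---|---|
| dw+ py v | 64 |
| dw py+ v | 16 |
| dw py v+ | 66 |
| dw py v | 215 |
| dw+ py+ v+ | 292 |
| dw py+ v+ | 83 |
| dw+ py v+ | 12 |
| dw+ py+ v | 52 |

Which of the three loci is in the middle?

The two most frequent reciprocal classes, dw+ py+ v+ and dw py v, are the parental types, so the F1 was dw+ py+ v+ / dw py v.
The two rarest classes, dw+ py v+ and dw py+ v, are the double crossovers. Comparing them with the parentals, only the py allele has switched, so py is the middle locus and the order is dw – py – v.

py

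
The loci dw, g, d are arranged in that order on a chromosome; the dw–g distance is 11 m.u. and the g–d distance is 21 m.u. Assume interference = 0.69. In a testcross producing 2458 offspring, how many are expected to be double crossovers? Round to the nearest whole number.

18

Map distances give recombination frequencies of 0.110 and 0.210 for the two intervals.
With interference 0.69 (so coincidence = 0.31), expected double-crossover frequency = 0.110 × 0.210 × 0.31 = 0.00716.
Expected number = 0.00716 × 2458 = 17.60 ≈ 18.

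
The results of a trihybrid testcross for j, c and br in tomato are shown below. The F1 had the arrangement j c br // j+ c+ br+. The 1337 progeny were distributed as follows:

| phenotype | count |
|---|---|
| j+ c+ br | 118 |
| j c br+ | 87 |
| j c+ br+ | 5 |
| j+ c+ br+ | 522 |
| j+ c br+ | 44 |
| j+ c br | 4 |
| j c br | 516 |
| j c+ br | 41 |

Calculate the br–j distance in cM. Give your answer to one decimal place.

The two rarest classes, j+ c br and j c+ br+, are the double crossovers. Comparing them with the parentals, only the j allele has switched, so j is the middle locus and the order is br – j – c.
Crossovers in the br–j interval produce the single-crossover classes j c br+ and j+ c+ br (87 + 118 = 205) plus the double crossovers (9).
RF(br–j) = (205 + 9) / 1337 = 214/1337 = 0.1601 → 16.0 cM.

16.0 cM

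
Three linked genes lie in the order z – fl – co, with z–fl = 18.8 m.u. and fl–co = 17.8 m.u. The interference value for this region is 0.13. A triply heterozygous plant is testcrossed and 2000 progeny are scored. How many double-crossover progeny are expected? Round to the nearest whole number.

58

Map distances give recombination frequencies of 0.188 and 0.178 for the two intervals.
With interference 0.13 (so coincidence = 0.87), expected double-crossover frequency = 0.188 × 0.178 × 0.87 = 0.02911.
Expected number = 0.02911 × 2000 = 58.23 ≈ 58.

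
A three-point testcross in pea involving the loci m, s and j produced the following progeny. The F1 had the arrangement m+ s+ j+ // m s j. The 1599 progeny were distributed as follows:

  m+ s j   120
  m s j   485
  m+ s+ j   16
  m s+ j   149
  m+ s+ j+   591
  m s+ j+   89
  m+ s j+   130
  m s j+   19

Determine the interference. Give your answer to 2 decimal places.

The two rarest classes, m+ s+ j and m s j+, are the double crossovers. Comparing them with the parentals, only the j allele has switched, so j is the middle locus and the order is s – j – m.
s–j: (279 + 35)/1599 = 0.1964; j–m: (209 + 35)/1599 = 0.1526.
Expected DCO frequency = 0.1964 × 0.1526 ≈ 0.02997; observed = 35/1599 ≈ 0.02189.
Coefficient of coincidence = 0.02189/0.02997 ≈ 0.73; interference = 1 − 0.73 = 0.27.

0.27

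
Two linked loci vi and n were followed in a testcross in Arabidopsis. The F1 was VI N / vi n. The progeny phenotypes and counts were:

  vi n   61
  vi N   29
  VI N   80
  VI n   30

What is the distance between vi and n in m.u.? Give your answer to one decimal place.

29.5 m.u.

The recombinant classes are VI n and vi N: 30 + 29 = 59.
Recombination frequency = 59/200 = 0.2950 ≈ 29.5%, i.e. 29.5 m.u.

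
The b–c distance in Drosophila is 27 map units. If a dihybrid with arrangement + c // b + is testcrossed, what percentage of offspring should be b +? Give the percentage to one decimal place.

A map distance of 27 map units corresponds to a recombination frequency of 0.270.
The F1 is + c / b +, so b + is a parental gamete class with expected frequency (1 − r)/2 = 0.730/2 = 0.3650.
That is 0.3650 = 36.5% of the progeny.

36.5%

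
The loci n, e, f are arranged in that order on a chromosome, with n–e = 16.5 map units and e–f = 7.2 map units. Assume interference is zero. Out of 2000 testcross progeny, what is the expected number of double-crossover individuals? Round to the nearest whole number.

Map distances give recombination frequencies of 0.165 and 0.072 for the two intervals.
With no interference, expected double-crossover frequency = 0.165 × 0.072 = 0.01188.
Expected number = 0.01188 × 2000 = 23.76 ≈ 24.

24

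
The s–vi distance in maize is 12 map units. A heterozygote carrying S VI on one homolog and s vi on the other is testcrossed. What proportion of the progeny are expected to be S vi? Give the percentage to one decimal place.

6.0%

A map distance of 12 map units corresponds to a recombination frequency of 0.120.
The F1 is S VI / s vi, so S vi is a recombinant gamete class with expected frequency r/2 = 0.120/2 = 0.0600.
That is 0.0600 = 6.0% of the progeny.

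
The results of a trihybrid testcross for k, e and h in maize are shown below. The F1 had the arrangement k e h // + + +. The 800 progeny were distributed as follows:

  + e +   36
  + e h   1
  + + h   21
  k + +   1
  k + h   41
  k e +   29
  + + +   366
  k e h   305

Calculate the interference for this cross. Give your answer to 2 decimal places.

0.61

The two rarest classes, + e h and k + +, are the double crossovers. Comparing them with the parentals, only the k allele has switched, so k is the middle locus and the order is h – k – e.
h–k: (50 + 2)/800 = 0.0650; k–e: (77 + 2)/800 = 0.0988.
Expected DCO frequency = 0.0650 × 0.0988 ≈ 0.00642; observed = 2/800 ≈ 0.00250.
Coefficient of coincidence = 0.00250/0.00642 ≈ 0.39; interference = 1 − 0.39 = 0.61.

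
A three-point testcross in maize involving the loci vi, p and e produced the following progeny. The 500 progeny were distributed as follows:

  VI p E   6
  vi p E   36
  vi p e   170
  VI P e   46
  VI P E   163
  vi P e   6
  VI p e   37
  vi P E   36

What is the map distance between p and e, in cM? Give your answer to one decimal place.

The two most frequent reciprocal classes, vi p e and VI P E, are the parental types, so the F1 was vi p e / VI P E.
The two rarest classes, vi P e and VI p E, are the double crossovers. Comparing them with the parentals, only the p allele has switched, so p is the middle locus and the order is e – p – vi.
Crossovers in the e–p interval produce the single-crossover classes vi p E and VI P e (36 + 46 = 82) plus the double crossovers (12).
RF(e–p) = (82 + 12) / 500 = 94/500 = 0.1880 → 18.8 cM.

18.8 cM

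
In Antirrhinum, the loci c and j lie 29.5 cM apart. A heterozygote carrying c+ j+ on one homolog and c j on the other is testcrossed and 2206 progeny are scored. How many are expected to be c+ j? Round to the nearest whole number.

325

A map distance of 29.5 cM corresponds to a recombination frequency of 0.295.
The F1 is c+ j+ / c j, so c+ j is a recombinant gamete class with expected frequency r/2 = 0.295/2 = 0.1475.
Expected number = 0.1475 × 2206 = 325.38 ≈ 325.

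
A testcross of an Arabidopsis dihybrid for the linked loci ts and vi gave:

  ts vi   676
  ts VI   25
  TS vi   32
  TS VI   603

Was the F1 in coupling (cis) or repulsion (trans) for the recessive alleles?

cis

The two most frequent classes are TS VI (603) and ts vi (676); these are the parental (non-recombinant) types.
So the F1 carried TS VI on one chromosome and ts vi on the other — the recessive alleles are on the same chromosome (cis / coupling).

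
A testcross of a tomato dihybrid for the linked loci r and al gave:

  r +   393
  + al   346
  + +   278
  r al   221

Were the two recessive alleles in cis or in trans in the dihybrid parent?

trans

The two most frequent classes are + al (346) and r + (393); these are the parental (non-recombinant) types.
So the F1 carried + al on one chromosome and r + on the other — the recessive alleles are on opposite chromosomes (trans / repulsion).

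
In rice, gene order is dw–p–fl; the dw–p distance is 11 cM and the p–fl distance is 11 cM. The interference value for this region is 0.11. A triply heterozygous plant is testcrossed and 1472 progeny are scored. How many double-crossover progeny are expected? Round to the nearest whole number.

Map distances give recombination frequencies of 0.110 and 0.110 for the two intervals.
With interference 0.11 (so coincidence = 0.89), expected double-crossover frequency = 0.110 × 0.110 × 0.89 = 0.01077.
Expected number = 0.01077 × 1472 = 15.85 ≈ 16.

16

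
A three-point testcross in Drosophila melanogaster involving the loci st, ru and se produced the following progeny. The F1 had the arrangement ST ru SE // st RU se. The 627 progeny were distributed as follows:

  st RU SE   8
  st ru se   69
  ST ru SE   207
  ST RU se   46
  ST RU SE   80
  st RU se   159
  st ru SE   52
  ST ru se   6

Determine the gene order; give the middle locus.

se

The two rarest classes, ST ru se and st RU SE, are the double crossovers. Comparing them with the parentals, only the se allele has switched, so se is the middle locus and the order is st – se – ru.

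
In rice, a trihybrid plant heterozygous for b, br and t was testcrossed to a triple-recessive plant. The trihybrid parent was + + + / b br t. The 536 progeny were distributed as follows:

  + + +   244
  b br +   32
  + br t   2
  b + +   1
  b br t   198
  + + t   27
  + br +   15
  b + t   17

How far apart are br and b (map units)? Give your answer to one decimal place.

6.5 map units

The two rarest classes, b + + and + br t, are the double crossovers. Comparing them with the parentals, only the b allele has switched, so b is the middle locus and the order is t – b – br.
Crossovers in the b–br interval produce the single-crossover classes + br + and b + t (15 + 17 = 32) plus the double crossovers (3).
RF(b–br) = (32 + 3) / 536 = 35/536 = 0.0653 → 6.5 map units.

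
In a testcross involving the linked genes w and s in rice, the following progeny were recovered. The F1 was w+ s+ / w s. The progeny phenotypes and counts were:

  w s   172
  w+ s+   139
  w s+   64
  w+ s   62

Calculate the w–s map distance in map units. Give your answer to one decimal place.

The recombinant classes are w+ s and w s+: 62 + 64 = 126.
Recombination frequency = 126/437 = 0.2883 ≈ 28.8%, i.e. 28.8 map units.

28.8 map units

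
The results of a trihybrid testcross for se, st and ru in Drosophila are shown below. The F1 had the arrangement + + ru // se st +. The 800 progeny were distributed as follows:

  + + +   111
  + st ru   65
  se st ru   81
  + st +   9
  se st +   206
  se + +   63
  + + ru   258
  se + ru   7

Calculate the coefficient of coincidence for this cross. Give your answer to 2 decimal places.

0.43

The two rarest classes, se + ru and + st +, are the double crossovers. Comparing them with the parentals, only the se allele has switched, so se is the middle locus and the order is ru – se – st.
ru–se: (192 + 16)/800 = 0.2600; se–st: (128 + 16)/800 = 0.1800.
Expected DCO frequency = 0.2600 × 0.1800 ≈ 0.04680; observed = 16/800 ≈ 0.02000.
Coefficient of coincidence = 0.02000/0.04680 ≈ 0.43.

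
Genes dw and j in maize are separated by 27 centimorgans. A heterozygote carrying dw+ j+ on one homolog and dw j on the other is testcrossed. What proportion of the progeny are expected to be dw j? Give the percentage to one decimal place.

A map distance of 27 centimorgans corresponds to a recombination frequency of 0.270.
The F1 is dw+ j+ / dw j, so dw j is a parental gamete class with expected frequency (1 − r)/2 = 0.730/2 = 0.3650.
That is 0.3650 = 36.5% of the progeny.

36.5%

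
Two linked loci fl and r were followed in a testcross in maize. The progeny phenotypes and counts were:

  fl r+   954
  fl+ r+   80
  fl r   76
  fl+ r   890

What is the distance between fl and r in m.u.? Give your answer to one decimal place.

The two most frequent classes, fl+ r (890) and fl r+ (954), are the parental types, so the F1 was fl+ r / fl r+.
The recombinant classes are fl+ r+ and fl r: 80 + 76 = 156.
Recombination frequency = 156/2000 = 0.0780 ≈ 7.8%, i.e. 7.8 m.u.

7.8 m.u.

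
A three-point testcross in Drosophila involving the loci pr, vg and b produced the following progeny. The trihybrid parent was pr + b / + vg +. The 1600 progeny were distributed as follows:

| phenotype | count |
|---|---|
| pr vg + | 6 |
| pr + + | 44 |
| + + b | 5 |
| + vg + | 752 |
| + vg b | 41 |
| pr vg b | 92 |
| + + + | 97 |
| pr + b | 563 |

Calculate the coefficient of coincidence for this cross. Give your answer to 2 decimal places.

0.92

The two rarest classes, + + b and pr vg +, are the double crossovers. Comparing them with the parentals, only the pr allele has switched, so pr is the middle locus and the order is b – pr – vg.
b–pr: (85 + 11)/1600 = 0.0600; pr–vg: (189 + 11)/1600 = 0.1250.
Expected DCO frequency = 0.0600 × 0.1250 ≈ 0.00750; observed = 11/1600 ≈ 0.00688.
Coefficient of coincidence = 0.00688/0.00750 ≈ 0.92.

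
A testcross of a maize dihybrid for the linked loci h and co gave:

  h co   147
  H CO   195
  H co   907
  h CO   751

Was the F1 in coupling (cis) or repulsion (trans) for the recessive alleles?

The two most frequent classes are H co (907) and h CO (751); these are the parental (non-recombinant) types.
So the F1 carried H co on one chromosome and h CO on the other — the recessive alleles are on opposite chromosomes (trans / repulsion).

trans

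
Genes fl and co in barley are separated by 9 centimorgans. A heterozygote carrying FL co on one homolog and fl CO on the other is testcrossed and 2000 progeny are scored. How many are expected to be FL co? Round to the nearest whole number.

A map distance of 9 centimorgans corresponds to a recombination frequency of 0.090.
The F1 is FL co / fl CO, so FL co is a parental gamete class with expected frequency (1 − r)/2 = 0.910/2 = 0.4550.
Expected number = 0.4550 × 2000 = 910.00 ≈ 910.

910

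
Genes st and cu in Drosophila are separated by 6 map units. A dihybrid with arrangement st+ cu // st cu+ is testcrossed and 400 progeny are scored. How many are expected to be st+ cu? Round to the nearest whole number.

188

A map distance of 6 map units corresponds to a recombination frequency of 0.060.
The F1 is st+ cu / st cu+, so st+ cu is a parental gamete class with expected frequency (1 − r)/2 = 0.940/2 = 0.4700.
Expected number = 0.4700 × 400 = 188.00 ≈ 188.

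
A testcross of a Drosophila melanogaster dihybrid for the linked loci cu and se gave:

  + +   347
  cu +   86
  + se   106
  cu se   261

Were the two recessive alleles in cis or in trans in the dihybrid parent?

The two most frequent classes are + + (347) and cu se (261); these are the parental (non-recombinant) types.
So the F1 carried + + on one chromosome and cu se on the other — the recessive alleles are on the same chromosome (cis / coupling).

cis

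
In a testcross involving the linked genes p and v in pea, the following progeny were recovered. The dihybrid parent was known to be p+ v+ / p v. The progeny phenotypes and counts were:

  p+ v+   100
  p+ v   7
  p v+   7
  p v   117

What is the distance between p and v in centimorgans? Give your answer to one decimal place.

6.1 centimorgans

The recombinant classes are p+ v and p v+: 7 + 7 = 14.
Recombination frequency = 14/231 = 0.0606 ≈ 6.1%, i.e. 6.1 centimorgans.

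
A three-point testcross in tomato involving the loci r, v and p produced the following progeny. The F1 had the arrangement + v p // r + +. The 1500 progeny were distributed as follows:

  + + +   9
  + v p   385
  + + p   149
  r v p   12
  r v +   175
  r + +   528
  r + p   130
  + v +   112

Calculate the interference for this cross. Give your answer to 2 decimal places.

0.65

The two rarest classes, r v p and + + +, are the double crossovers. Comparing them with the parentals, only the r allele has switched, so r is the middle locus and the order is p – r – v.
p–r: (242 + 21)/1500 = 0.1753; r–v: (324 + 21)/1500 = 0.2300.
Expected DCO frequency = 0.1753 × 0.2300 ≈ 0.04032; observed = 21/1500 ≈ 0.01400.
Coefficient of coincidence = 0.01400/0.04032 ≈ 0.35; interference = 1 − 0.35 = 0.65.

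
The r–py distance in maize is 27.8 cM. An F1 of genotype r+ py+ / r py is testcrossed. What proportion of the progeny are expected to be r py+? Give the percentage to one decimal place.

A map distance of 27.8 cM corresponds to a recombination frequency of 0.278.
The F1 is r+ py+ / r py, so r py+ is a recombinant gamete class with expected frequency r/2 = 0.278/2 = 0.1390.
That is 0.1390 = 13.9% of the progeny.

13.9%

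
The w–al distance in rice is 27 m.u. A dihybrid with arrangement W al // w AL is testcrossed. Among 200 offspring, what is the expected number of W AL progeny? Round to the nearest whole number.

A map distance of 27 m.u. corresponds to a recombination frequency of 0.270.
The F1 is W al / w AL, so W AL is a recombinant gamete class with expected frequency r/2 = 0.270/2 = 0.1350.
Expected number = 0.1350 × 200 = 27.00 ≈ 27.

27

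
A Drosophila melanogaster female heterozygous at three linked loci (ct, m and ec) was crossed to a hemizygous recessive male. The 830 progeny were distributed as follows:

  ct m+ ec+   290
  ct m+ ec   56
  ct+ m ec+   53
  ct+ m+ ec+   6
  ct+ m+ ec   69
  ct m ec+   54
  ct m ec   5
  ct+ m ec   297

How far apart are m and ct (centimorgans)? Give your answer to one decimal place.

The two most frequent reciprocal classes, ct+ m ec and ct m+ ec+, are the parental types, so the F1 was ct+ m ec / ct m+ ec+.
The two rarest classes, ct m ec and ct+ m+ ec+, are the double crossovers. Comparing them with the parentals, only the ct allele has switched, so ct is the middle locus and the order is m – ct – ec.
Crossovers in the m–ct interval produce the single-crossover classes ct+ m+ ec and ct m ec+ (69 + 54 = 123) plus the double crossovers (11).
RF(m–ct) = (123 + 11) / 830 = 134/830 = 0.1614 → 16.1 centimorgans.

16.1 centimorgans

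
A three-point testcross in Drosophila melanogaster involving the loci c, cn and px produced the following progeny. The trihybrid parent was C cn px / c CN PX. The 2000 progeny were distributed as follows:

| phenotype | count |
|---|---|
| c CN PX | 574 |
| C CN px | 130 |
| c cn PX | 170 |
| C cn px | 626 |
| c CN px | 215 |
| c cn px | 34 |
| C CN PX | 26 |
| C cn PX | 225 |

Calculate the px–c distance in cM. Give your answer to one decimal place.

The two rarest classes, c cn px and C CN PX, are the double crossovers. Comparing them with the parentals, only the c allele has switched, so c is the middle locus and the order is cn – c – px.
Crossovers in the c–px interval produce the single-crossover classes C cn PX and c CN px (225 + 215 = 440) plus the double crossovers (60).
RF(c–px) = (440 + 60) / 2000 = 500/2000 = 0.2500 → 25.0 cM.

25.0 cM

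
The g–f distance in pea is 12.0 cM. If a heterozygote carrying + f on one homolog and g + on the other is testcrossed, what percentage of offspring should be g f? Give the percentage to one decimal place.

6.0%

A map distance of 12.0 cM corresponds to a recombination frequency of 0.120.
The F1 is + f / g +, so g f is a recombinant gamete class with expected frequency r/2 = 0.120/2 = 0.0600.
That is 0.0600 = 6.0% of the progeny.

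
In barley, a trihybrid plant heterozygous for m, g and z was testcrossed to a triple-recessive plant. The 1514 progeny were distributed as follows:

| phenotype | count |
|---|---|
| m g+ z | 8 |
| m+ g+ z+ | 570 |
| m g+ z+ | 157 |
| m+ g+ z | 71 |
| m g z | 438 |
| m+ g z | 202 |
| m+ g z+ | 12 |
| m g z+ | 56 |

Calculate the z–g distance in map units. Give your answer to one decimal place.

9.7 map units

The two most frequent reciprocal classes, m+ g+ z+ and m g z, are the parental types, so the F1 was m+ g+ z+ / m g z.
The two rarest classes, m+ g z+ and m g+ z, are the double crossovers. Comparing them with the parentals, only the g allele has switched, so g is the middle locus and the order is m – g – z.
Crossovers in the g–z interval produce the single-crossover classes m+ g+ z and m g z+ (71 + 56 = 127) plus the double crossovers (20).
RF(g–z) = (127 + 20) / 1514 = 147/1514 = 0.0971 → 9.7 map units.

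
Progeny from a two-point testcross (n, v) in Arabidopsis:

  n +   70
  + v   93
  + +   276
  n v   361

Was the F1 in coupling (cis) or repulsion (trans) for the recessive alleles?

cis

The two most frequent classes are + + (276) and n v (361); these are the parental (non-recombinant) types.
So the F1 carried + + on one chromosome and n v on the other — the recessive alleles are on the same chromosome (cis / coupling).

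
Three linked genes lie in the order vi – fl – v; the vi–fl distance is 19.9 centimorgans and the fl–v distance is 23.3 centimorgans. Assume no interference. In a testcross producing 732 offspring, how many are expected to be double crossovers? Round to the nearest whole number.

Map distances give recombination frequencies of 0.199 and 0.233 for the two intervals.
With no interference, expected double-crossover frequency = 0.199 × 0.233 = 0.04637.
Expected number = 0.04637 × 732 = 33.94 ≈ 34.

34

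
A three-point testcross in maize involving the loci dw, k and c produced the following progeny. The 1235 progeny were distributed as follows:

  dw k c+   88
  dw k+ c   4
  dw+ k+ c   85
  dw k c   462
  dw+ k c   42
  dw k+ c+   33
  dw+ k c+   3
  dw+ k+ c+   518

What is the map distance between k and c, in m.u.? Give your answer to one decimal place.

14.6 m.u.

The two most frequent reciprocal classes, dw+ k+ c+ and dw k c, are the parental types, so the F1 was dw+ k+ c+ / dw k c.
The two rarest classes, dw+ k c+ and dw k+ c, are the double crossovers. Comparing them with the parentals, only the k allele has switched, so k is the middle locus and the order is c – k – dw.
Crossovers in the c–k interval produce the single-crossover classes dw+ k+ c and dw k c+ (85 + 88 = 173) plus the double crossovers (7).
RF(c–k) = (173 + 7) / 1235 = 180/1235 = 0.1457 → 14.6 m.u.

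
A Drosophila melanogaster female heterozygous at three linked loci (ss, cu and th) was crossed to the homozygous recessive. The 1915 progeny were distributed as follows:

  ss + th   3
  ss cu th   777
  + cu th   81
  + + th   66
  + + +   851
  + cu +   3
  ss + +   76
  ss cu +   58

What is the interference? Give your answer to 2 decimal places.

0.46

The two most frequent reciprocal classes, ss cu th and + + +, are the parental types, so the F1 was ss cu th / + + +.
The two rarest classes, ss + th and + cu +, are the double crossovers. Comparing them with the parentals, only the cu allele has switched, so cu is the middle locus and the order is th – cu – ss.
th–cu: (124 + 6)/1915 = 0.0679; cu–ss: (157 + 6)/1915 = 0.0851.
Expected DCO frequency = 0.0679 × 0.0851 ≈ 0.00578; observed = 6/1915 ≈ 0.00313.
Coefficient of coincidence = 0.00313/0.00578 ≈ 0.54; interference = 1 − 0.54 = 0.46.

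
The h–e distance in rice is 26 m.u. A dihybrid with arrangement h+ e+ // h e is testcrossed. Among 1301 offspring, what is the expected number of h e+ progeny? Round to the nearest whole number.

A map distance of 26 m.u. corresponds to a recombination frequency of 0.260.
The F1 is h+ e+ / h e, so h e+ is a recombinant gamete class with expected frequency r/2 = 0.260/2 = 0.1300.
Expected number = 0.1300 × 1301 = 169.13 ≈ 169.

169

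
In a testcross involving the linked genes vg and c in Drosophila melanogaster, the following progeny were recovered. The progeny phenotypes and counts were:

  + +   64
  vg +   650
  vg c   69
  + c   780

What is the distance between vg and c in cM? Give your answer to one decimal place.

8.5 cM

The two most frequent classes, + c (780) and vg + (650), are the parental types, so the F1 was + c / vg +.
The recombinant classes are + + and vg c: 64 + 69 = 133.
Recombination frequency = 133/1563 = 0.0851 ≈ 8.5%, i.e. 8.5 cM.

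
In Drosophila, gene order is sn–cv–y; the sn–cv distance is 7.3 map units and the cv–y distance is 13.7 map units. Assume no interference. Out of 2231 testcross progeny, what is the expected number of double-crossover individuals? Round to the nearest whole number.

Map distances give recombination frequencies of 0.073 and 0.137 for the two intervals.
With no interference, expected double-crossover frequency = 0.073 × 0.137 = 0.01000.
Expected number = 0.01000 × 2231 = 22.31 ≈ 22.

22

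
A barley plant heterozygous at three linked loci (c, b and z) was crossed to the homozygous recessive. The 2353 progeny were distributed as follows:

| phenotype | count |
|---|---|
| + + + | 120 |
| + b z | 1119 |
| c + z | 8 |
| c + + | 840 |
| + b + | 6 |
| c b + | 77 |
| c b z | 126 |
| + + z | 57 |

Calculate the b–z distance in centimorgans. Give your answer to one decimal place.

6.3 centimorgans

The two most frequent reciprocal classes, + b z and c + +, are the parental types, so the F1 was + b z / c + +.
The two rarest classes, + b + and c + z, are the double crossovers. Comparing them with the parentals, only the z allele has switched, so z is the middle locus and the order is c – z – b.
Crossovers in the z–b interval produce the single-crossover classes + + z and c b + (57 + 77 = 134) plus the double crossovers (14).
RF(z–b) = (134 + 14) / 2353 = 148/2353 = 0.0629 → 6.3 centimorgans.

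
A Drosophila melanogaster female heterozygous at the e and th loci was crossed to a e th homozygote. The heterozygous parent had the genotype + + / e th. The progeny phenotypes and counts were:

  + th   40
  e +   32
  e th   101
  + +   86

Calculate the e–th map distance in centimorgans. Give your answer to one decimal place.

27.8 centimorgans

The recombinant classes are + th and e +: 40 + 32 = 72.
Recombination frequency = 72/259 = 0.2780 ≈ 27.8%, i.e. 27.8 centimorgans.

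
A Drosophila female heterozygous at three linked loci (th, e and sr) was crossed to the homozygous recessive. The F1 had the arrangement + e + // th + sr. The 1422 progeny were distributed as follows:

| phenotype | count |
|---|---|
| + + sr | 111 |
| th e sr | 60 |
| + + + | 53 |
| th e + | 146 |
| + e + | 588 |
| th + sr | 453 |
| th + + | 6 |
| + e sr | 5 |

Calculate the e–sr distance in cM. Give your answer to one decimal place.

The two rarest classes, + e sr and th + +, are the double crossovers. Comparing them with the parentals, only the sr allele has switched, so sr is the middle locus and the order is e – sr – th.
Crossovers in the e–sr interval produce the single-crossover classes + + + and th e sr (53 + 60 = 113) plus the double crossovers (11).
RF(e–sr) = (113 + 11) / 1422 = 124/1422 = 0.0872 → 8.7 cM.

8.7 cM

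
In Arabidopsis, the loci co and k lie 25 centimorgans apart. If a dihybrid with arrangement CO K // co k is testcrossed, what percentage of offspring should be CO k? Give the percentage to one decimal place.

A map distance of 25 centimorgans corresponds to a recombination frequency of 0.250.
The F1 is CO K / co k, so CO k is a recombinant gamete class with expected frequency r/2 = 0.250/2 = 0.1250.
That is 0.1250 = 12.5% of the progeny.

12.5%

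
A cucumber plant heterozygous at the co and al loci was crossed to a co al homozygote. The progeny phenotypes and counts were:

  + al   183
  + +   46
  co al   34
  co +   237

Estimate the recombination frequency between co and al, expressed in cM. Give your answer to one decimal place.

16.0 cM

The two most frequent classes, + al (183) and co + (237), are the parental types, so the F1 was + al / co +.
The recombinant classes are + + and co al: 46 + 34 = 80.
Recombination frequency = 80/500 = 0.1600 ≈ 16.0%, i.e. 16.0 cM.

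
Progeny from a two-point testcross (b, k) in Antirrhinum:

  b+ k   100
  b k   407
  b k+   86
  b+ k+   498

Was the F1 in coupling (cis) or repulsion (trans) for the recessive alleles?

cis

The two most frequent classes are b+ k+ (498) and b k (407); these are the parental (non-recombinant) types.
So the F1 carried b+ k+ on one chromosome and b k on the other — the recessive alleles are on the same chromosome (cis / coupling).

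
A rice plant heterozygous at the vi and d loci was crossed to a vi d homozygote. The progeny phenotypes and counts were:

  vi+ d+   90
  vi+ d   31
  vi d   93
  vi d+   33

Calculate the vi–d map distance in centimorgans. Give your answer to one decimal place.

25.9 centimorgans

The two most frequent classes, vi+ d+ (90) and vi d (93), are the parental types, so the F1 was vi+ d+ / vi d.
The recombinant classes are vi+ d and vi d+: 31 + 33 = 64.
Recombination frequency = 64/247 = 0.2591 ≈ 25.9%, i.e. 25.9 centimorgans.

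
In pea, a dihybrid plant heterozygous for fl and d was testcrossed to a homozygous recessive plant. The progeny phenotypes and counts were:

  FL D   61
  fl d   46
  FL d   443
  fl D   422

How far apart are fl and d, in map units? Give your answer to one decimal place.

The two most frequent classes, FL d (443) and fl D (422), are the parental types, so the F1 was FL d / fl D.
The recombinant classes are FL D and fl d: 61 + 46 = 107.
Recombination frequency = 107/972 = 0.1101 ≈ 11.0%, i.e. 11.0 map units.

11.0 map units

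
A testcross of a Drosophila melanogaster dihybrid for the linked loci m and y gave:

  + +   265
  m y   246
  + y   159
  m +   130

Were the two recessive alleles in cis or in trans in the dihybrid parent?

The two most frequent classes are + + (265) and m y (246); these are the parental (non-recombinant) types.
So the F1 carried + + on one chromosome and m y on the other — the recessive alleles are on the same chromosome (cis / coupling).

cis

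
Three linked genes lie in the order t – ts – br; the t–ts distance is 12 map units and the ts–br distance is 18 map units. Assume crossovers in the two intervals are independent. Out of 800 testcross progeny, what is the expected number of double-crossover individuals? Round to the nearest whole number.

17

Map distances give recombination frequencies of 0.120 and 0.180 for the two intervals.
With no interference, expected double-crossover frequency = 0.120 × 0.180 = 0.02160.
Expected number = 0.02160 × 800 = 17.28 ≈ 17.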